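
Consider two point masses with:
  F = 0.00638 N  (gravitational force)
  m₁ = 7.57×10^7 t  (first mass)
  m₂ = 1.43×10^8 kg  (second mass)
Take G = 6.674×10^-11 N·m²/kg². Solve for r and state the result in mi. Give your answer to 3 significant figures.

Rearranging F = G·m₁·m₂/r² for r: r = √(G·m₁m₂/F).
F = 0.00638 N; m₁ = 7.57×10^7 t = 7.570×10^10 kg; m₂ = 1.43×10^8 kg; G = 6.674×10^-11 N·m²/kg².
r = 3.365×10^5 m
3.365×10^5 m × (1 mi / 1609 m) = 209.1 mi

209 mi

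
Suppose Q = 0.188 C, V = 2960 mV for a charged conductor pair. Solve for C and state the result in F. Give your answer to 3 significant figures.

Directly: C = Q/V.
Q = 0.188 C; V = 2960 mV = 2.960 V.
C = 0.06351 F

0.0635 F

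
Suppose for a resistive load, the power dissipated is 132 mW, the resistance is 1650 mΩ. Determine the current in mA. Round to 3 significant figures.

Rearranging: I = √(P/R).
P = 132 mW = 0.1320 W; R = 1650 mΩ = 1.650 Ω.
I = 0.2828 A
0.2828 A × (1 mA / 0.001000 A) = 282.8 mA

283 mA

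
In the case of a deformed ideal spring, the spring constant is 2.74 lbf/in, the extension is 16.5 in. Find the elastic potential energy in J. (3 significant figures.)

42.1 J

Directly: U = ½kx².
k = 2.74 lbf/in = 479.8 N/m; x = 16.5 in = 0.4191 m.
U = 42.14 J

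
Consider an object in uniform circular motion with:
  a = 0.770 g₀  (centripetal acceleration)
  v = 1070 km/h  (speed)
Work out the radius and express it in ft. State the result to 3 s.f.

38400 ft

Rearranging: r = v²/a.
a = 0.770 g₀ = 7.551 m/s²; v = 1070 km/h = 297.2 m/s.
r = 11699 m
11699 m × (1 ft / 0.3048 m) = 38383 ft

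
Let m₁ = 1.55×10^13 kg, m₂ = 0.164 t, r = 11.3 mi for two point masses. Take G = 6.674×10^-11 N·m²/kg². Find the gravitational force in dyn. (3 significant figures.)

51.3 dyn

Directly: F = Gm₁m₂/r².
m₁ = 1.55×10^13 kg; m₂ = 0.164 t = 164.0 kg; r = 11.3 mi = 18186 m; G = 6.674×10^-11 N·m²/kg².
F = 5.130×10^-4 N  (the unit combination reduces to kg·m/s² = N)
5.130×10^-4 N × (1 dyn / 1.000×10^-5 N) = 51.30 dyn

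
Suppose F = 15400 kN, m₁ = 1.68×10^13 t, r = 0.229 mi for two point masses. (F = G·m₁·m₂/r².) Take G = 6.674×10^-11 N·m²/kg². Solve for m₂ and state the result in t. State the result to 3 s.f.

From Newton's law of gravitation: m₂ = F·r²/(G·m₁).
F = 15400 kN = 1.540×10^7 N; m₁ = 1.68×10^13 t = 1.680×10^16 kg; r = 0.229 mi = 368.5 m; G = 6.674×10^-11 N·m²/kg².
m₂ = 1.865×10^6 kg
1.865×10^6 kg × (1 t / 1000 kg) = 1865 t

1870 t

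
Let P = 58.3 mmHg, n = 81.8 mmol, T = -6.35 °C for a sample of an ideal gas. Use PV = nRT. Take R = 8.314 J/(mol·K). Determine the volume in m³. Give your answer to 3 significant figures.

0.0233 m³

Rearranging: V = nRT/P.
P = 58.3 mmHg = 7773 Pa; n = 81.8 mmol = 0.08180 mol; T = -6.35 °C = 266.8 K; R = 8.314 J/(mol·K).
V = 0.02334 m³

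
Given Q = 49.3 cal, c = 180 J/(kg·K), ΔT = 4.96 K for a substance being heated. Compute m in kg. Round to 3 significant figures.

0.231 kg

Rearranging: m = Q/(c·ΔT).
Q = 49.3 cal = 206.3 J; c = 180 J/(kg·K); ΔT = 4.96 K.
m = 0.2310 kg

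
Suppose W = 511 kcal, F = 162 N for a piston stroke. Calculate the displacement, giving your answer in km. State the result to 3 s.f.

13.2 km

Rearranging: d = W/F.
W = 511 kcal = 2.138×10^6 J; F = 162 N.
d = 13198 m
13198 m × (1 km / 1000 m) = 13.20 km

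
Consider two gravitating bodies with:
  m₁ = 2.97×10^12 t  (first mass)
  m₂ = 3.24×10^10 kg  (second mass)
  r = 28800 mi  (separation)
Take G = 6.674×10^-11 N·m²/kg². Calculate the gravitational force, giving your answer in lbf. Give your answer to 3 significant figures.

0.672 lbf

Directly: F = Gm₁m₂/r².
m₁ = 2.97×10^12 t = 2.970×10^15 kg; m₂ = 3.24×10^10 kg; r = 28800 mi = 4.635×10^7 m; G = 6.674×10^-11 N·m²/kg².
F = 2.990 N
2.990 N × (1 lbf / 4.448 N) = 0.6721 lbf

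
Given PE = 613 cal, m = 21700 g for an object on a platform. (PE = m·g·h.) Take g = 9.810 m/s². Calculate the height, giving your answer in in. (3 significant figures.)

474 in

Rearranging: h = PE/(m·g).
PE = 613 cal = 2565 J; m = 21700 g = 21.70 kg; g = 9.810 m/s².
h = 12.05 m
12.05 m × (1 in / 0.02540 m) = 474.3 in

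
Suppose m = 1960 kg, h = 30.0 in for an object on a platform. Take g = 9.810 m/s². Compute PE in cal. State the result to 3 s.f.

3500 cal

Directly: PE = mgh.
m = 1960 kg; h = 30.0 in = 0.7620 m; g = 9.810 m/s².
PE = 14651 J
14651 J × (1 cal / 4.184 J) = 3502 cal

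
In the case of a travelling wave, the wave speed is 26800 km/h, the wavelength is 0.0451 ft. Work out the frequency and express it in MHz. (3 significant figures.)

Rearranging v = f·λ for f: f = v/λ.
v = 26800 km/h = 7444 m/s; λ = 0.0451 ft = 0.01375 m.
f = 5.416×10^5 Hz
5.416×10^5 Hz × (1 MHz / 1.000×10^6 Hz) = 0.5416 MHz

0.542 MHz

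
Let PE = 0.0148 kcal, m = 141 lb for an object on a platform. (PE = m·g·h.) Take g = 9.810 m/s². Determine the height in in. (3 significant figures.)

3.89 in

Solving PE = m·g·h for h: h = PE/(m·g).
PE = 0.0148 kcal = 61.92 J; m = 141 lb = 63.96 kg; g = 9.810 m/s².
h = 0.09870 m
0.09870 m × (1 in / 0.02540 m) = 3.886 in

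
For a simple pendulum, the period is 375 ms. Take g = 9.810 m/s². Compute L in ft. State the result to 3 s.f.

0.115 ft

Solving T = 2π√(L/g) for L: L = g·(T/2π)².
T = 375 ms = 0.3750 s; g = 9.810 m/s².
L = 0.03494 m
0.03494 m × (1 ft / 0.3048 m) = 0.1146 ft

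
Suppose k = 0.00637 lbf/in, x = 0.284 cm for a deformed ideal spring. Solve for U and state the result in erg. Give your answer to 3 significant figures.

U is given directly by: U = ½kx².
k = 0.00637 lbf/in = 1.116 N/m; x = 0.284 cm = 0.002840 m.
U = 4.499×10^-6 J
4.499×10^-6 J × (1 erg / 1.000×10^-7 J) = 44.99 erg

45.0 erg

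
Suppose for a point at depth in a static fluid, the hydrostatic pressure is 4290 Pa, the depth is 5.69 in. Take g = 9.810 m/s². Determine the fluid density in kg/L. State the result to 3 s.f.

Rearranging P = ρ·g·h for ρ: ρ = P/(g·h).
P = 4290 Pa; h = 5.69 in = 0.1445 m; g = 9.810 m/s².
ρ = 3026 kg/m³
3026 kg/m³ × (1 kg/L / 1000 kg/m³) = 3.026 kg/L

3.03 kg/L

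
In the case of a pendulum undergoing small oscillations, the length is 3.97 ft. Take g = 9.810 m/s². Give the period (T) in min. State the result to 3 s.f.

Directly: T = 2π√(L/g).
L = 3.97 ft = 1.210 m; g = 9.810 m/s².
T = 2.207 s
2.207 s × (1 min / 60.00 s) = 0.03678 min

0.0368 min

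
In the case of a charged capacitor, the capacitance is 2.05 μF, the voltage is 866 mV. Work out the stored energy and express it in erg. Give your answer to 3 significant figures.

E is given directly by: E = ½CV².
C = 2.05 μF = 2.050×10^-6 F; V = 866 mV = 0.8660 V.
E = 7.687×10^-7 J
7.687×10^-7 J × (1 erg / 1.000×10^-7 J) = 7.687 erg

7.69 erg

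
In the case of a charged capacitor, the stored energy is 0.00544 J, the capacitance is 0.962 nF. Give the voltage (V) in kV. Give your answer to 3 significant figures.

3.36 kV

Rearranging: V = √(2E/C).
E = 0.00544 J; C = 0.962 nF = 9.620×10^-10 F.
V = 3363 V  (the unit combination reduces to kg·m²/(A·s³) = V)
3363 V × (1 kV / 1000 V) = 3.363 kV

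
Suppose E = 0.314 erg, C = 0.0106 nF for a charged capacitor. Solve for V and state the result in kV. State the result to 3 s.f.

Solving E = ½C·V² for V: V = √(2E/C).
E = 0.314 erg = 3.140×10^-8 J; C = 0.0106 nF = 1.060×10^-11 F.
V = 76.97 V  (the unit combination reduces to kg·m²/(A·s³) = V)
76.97 V × (1 kV / 1000 V) = 0.07697 kV

0.0770 kV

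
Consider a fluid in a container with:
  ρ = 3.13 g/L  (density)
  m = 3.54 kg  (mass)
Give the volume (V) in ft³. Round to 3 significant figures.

39.9 ft³

Rearranging: V = m/ρ.
ρ = 3.13 g/L = 3.130 kg/m³; m = 3.54 kg.
V = 1.131 m³
1.131 m³ × (1 ft³ / 0.02832 m³) = 39.94 ft³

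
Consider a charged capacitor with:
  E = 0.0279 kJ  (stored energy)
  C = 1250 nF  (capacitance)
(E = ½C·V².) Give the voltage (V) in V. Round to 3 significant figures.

6680 V

Solving E = ½C·V² for V: V = √(2E/C).
E = 0.0279 kJ = 27.90 J; C = 1250 nF = 1.250×10^-6 F.
V = 6681 V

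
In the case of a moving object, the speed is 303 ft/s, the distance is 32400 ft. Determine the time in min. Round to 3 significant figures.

Rearranging: t = d/v.
v = 303 ft/s = 92.35 m/s; d = 32400 ft = 9876 m.
t = 106.9 s
106.9 s × (1 min / 60.00 s) = 1.782 min

1.78 min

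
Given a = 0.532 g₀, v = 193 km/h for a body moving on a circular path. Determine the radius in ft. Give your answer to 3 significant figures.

Rearranging: r = v²/a.
a = 0.532 g₀ = 5.217 m/s²; v = 193 km/h = 53.61 m/s.
r = 550.9 m
550.9 m × (1 ft / 0.3048 m) = 1807 ft

1810 ft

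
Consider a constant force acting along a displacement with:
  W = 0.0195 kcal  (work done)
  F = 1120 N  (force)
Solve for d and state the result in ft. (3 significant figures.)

Rearranging: d = W/F.
W = 0.0195 kcal = 81.59 J; F = 1120 N.
d = 0.07285 m
0.07285 m × (1 ft / 0.3048 m) = 0.2390 ft

0.239 ft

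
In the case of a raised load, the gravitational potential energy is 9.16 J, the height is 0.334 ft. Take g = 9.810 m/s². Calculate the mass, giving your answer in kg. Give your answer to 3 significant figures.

9.17 kg

Solving PE = m·g·h for m: m = PE/(g·h).
PE = 9.16 J; h = 0.334 ft = 0.1018 m; g = 9.810 m/s².
m = 9.172 kg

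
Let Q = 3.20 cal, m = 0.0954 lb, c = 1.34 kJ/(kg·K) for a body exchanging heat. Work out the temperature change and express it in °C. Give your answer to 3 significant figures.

Rearranging: ΔT = Q/(m·c).
Q = 3.20 cal = 13.39 J; m = 0.0954 lb = 0.04327 kg; c = 1.34 kJ/(kg·K) = 1340 J/(kg·K).
ΔT = 0.2309 K
Since 1 °C = 1 K, 0.2309 °C.

0.231 °C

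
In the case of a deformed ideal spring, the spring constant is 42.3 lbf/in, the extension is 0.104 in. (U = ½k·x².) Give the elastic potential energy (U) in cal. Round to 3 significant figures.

U is given directly by: U = ½kx².
k = 42.3 lbf/in = 7408 N/m; x = 0.104 in = 0.002642 m.
U = 0.02585 J
0.02585 J × (1 cal / 4.184 J) = 0.006177 cal

0.00618 cal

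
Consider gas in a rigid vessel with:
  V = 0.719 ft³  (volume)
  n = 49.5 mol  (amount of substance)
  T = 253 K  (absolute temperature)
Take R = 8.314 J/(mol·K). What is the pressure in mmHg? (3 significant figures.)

From the ideal-gas law: P = nRT/V.
V = 0.719 ft³ = 0.02036 m³; n = 49.5 mol; T = 253 K; R = 8.314 J/(mol·K).
P = 5.114×10^6 Pa
5.114×10^6 Pa × (1 mmHg / 133.3 Pa) = 38358 mmHg

38400 mmHg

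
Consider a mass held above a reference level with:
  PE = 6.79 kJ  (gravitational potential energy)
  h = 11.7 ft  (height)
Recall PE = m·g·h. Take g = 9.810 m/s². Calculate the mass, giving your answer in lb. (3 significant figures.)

428 lb

Rearranging PE = m·g·h for m: m = PE/(g·h).
PE = 6.79 kJ = 6790 J; h = 11.7 ft = 3.566 m; g = 9.810 m/s².
m = 194.1 kg
194.1 kg × (1 lb / 0.4536 kg) = 427.9 lb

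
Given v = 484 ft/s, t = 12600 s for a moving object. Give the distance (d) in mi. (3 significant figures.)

Rearranging v = d/t for d: d = v·t.
v = 484 ft/s = 147.5 m/s; t = 12600 s.
d = 1.859×10^6 m
1.859×10^6 m × (1 mi / 1609 m) = 1155 mi

1160 mi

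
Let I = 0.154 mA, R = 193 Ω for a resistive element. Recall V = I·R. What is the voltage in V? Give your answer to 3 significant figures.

V is given directly by: V = IR.
I = 0.154 mA = 1.540×10^-4 A; R = 193 Ω.
V = 0.02972 V  (the unit combination reduces to kg·m²/(A·s³) = V)

0.0297 V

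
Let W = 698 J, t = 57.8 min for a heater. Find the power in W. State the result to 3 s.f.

P is given directly by: P = W/t.
W = 698 J; t = 57.8 min = 3468 s.
P = 0.2013 W

0.201 W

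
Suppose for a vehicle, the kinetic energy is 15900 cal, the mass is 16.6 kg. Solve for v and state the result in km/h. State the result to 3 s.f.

322 km/h

Rearranging KE = ½mv² for v: v = √(2·KE/m).
KE = 15900 cal = 66526 J; m = 16.6 kg.
v = 89.53 m/s
89.53 m/s × (1 km/h / 0.2778 m/s) = 322.3 km/h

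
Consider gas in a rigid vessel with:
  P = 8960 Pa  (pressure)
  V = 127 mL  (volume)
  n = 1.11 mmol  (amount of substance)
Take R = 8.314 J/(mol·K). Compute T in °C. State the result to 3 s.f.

-150 °C

From the ideal-gas law: T = PV/(nR).
P = 8960 Pa; V = 127 mL = 1.270×10^-4 m³; n = 1.11 mmol = 0.001110 mol; R = 8.314 J/(mol·K).
T = 123.3 K
123.3 K − 273.15 = -149.8 °C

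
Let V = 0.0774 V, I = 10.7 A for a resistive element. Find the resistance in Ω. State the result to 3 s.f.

0.00723 Ω

From Ohm's law: R = V/I.
V = 0.0774 V; I = 10.7 A.
R = 0.007234 Ω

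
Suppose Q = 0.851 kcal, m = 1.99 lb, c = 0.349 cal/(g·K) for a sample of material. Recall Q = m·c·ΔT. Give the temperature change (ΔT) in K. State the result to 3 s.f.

Rearranging: ΔT = Q/(m·c).
Q = 0.851 kcal = 3561 J; m = 1.99 lb = 0.9026 kg; c = 0.349 cal/(g·K) = 1460 J/(kg·K).
ΔT = 2.701 K

2.70 K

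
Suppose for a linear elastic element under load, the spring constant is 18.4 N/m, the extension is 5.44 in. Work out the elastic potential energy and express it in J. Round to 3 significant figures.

0.176 J

U is given directly by: U = ½kx².
k = 18.4 N/m; x = 5.44 in = 0.1382 m.
U = 0.1757 J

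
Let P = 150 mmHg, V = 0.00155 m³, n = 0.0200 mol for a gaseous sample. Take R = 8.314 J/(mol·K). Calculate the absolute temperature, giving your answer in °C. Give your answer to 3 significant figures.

-86.7 °C

Rearranging PV = nRT for T: T = PV/(nR).
P = 150 mmHg = 19998 Pa; V = 0.00155 m³; n = 0.0200 mol; R = 8.314 J/(mol·K).
T = 186.4 K
186.4 K − 273.15 = -86.73 °C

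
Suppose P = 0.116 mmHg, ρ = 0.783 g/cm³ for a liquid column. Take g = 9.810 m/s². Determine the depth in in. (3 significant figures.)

0.0793 in

Solving P = ρ·g·h for h: h = P/(ρ·g).
P = 0.116 mmHg = 15.47 Pa; ρ = 0.783 g/cm³ = 783.0 kg/m³; g = 9.810 m/s².
h = 0.002013 m
0.002013 m × (1 in / 0.02540 m) = 0.07927 in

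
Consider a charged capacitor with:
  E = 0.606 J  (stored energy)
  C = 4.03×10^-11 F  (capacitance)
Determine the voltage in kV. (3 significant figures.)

173 kV

Rearranging: V = √(2E/C).
E = 0.606 J; C = 4.03×10^-11 F.
V = 1.734×10^5 V
1.734×10^5 V × (1 kV / 1000 V) = 173.4 kV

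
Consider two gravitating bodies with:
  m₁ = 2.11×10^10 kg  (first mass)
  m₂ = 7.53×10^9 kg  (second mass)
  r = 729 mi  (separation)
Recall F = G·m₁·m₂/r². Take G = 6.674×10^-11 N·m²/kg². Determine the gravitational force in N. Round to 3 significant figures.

F is given directly by: F = Gm₁m₂/r².
m₁ = 2.11×10^10 kg; m₂ = 7.53×10^9 kg; r = 729 mi = 1.173×10^6 m; G = 6.674×10^-11 N·m²/kg².
F = 0.007704 N  (the unit combination reduces to kg·m/s² = N)

0.00770 N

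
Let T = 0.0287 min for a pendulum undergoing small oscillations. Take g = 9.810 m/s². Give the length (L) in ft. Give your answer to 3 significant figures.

2.42 ft

Rearranging T = 2π√(L/g) for L: L = g·(T/2π)².
T = 0.0287 min = 1.722 s; g = 9.810 m/s².
L = 0.7368 m
0.7368 m × (1 ft / 0.3048 m) = 2.417 ft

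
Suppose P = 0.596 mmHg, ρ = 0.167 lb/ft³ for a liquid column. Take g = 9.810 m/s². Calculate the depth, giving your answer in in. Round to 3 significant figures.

Rearranging: h = P/(ρ·g).
P = 0.596 mmHg = 79.46 Pa; ρ = 0.167 lb/ft³ = 2.675 kg/m³; g = 9.810 m/s².
h = 3.028 m
3.028 m × (1 in / 0.02540 m) = 119.2 in

119 in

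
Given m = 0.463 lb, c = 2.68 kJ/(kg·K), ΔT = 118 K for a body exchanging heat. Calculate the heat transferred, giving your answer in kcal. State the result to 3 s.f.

15.9 kcal

Directly: Q = mcΔT.
m = 0.463 lb = 0.2100 kg; c = 2.68 kJ/(kg·K) = 2680 J/(kg·K); ΔT = 118 K.
Q = 66415 J
66415 J × (1 kcal / 4184 J) = 15.87 kcal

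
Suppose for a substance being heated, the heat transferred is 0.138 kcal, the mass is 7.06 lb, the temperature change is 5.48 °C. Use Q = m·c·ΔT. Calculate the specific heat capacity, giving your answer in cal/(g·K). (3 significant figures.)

0.00786 cal/(g·K)

Rearranging Q = m·c·ΔT for c: c = Q/(m·ΔT).
Q = 0.138 kcal = 577.4 J; m = 7.06 lb = 3.202 kg; ΔT = 5.48 °C = 5.480 K.
c = 32.90 J/(kg·K)
32.90 J/(kg·K) × (1 cal/(g·K) / 4184 J/(kg·K)) = 0.007864 cal/(g·K)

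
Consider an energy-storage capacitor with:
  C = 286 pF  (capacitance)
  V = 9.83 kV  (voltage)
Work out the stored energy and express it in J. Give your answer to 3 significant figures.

0.0138 J

E is given directly by: E = ½CV².
C = 286 pF = 2.860×10^-10 F; V = 9.83 kV = 9830 V.
E = 0.01382 J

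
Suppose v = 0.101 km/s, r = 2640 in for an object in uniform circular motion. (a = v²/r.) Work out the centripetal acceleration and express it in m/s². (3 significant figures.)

152 m/s²

a is given directly by: a = v²/r.
v = 0.101 km/s = 101.0 m/s; r = 2640 in = 67.06 m.
a = 152.1 m/s²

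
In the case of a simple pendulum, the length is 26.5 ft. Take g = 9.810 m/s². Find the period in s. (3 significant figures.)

5.70 s

T is given directly by: T = 2π√(L/g).
L = 26.5 ft = 8.077 m; g = 9.810 m/s².
T = 5.701 s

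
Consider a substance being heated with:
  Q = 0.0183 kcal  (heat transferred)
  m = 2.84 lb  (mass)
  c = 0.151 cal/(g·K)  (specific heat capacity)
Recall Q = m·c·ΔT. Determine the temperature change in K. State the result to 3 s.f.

Rearranging Q = m·c·ΔT for ΔT: ΔT = Q/(m·c).
Q = 0.0183 kcal = 76.57 J; m = 2.84 lb = 1.288 kg; c = 0.151 cal/(g·K) = 631.8 J/(kg·K).
ΔT = 0.09408 K

0.0941 K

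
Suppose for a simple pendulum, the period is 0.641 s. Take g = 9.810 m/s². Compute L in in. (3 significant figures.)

4.02 in

Rearranging T = 2π√(L/g) for L: L = g·(T/2π)².
T = 0.641 s; g = 9.810 m/s².
L = 0.1021 m
0.1021 m × (1 in / 0.02540 m) = 4.020 in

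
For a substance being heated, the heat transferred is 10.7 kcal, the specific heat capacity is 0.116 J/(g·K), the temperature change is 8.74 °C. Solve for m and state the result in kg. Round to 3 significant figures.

44.2 kg

Solving Q = m·c·ΔT for m: m = Q/(c·ΔT).
Q = 10.7 kcal = 44769 J; c = 0.116 J/(g·K) = 116.0 J/(kg·K); ΔT = 8.74 °C = 8.740 K.
m = 44.16 kg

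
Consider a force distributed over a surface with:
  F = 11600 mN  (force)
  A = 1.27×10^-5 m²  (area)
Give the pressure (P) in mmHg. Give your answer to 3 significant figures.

6850 mmHg

P is given directly by: P = F/A.
F = 11600 mN = 11.60 N; A = 1.27×10^-5 m².
P = 9.134×10^5 Pa
9.134×10^5 Pa × (1 mmHg / 133.3 Pa) = 6851 mmHg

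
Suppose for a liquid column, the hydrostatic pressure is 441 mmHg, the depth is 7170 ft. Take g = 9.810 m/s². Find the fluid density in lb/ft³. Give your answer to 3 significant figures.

0.171 lb/ft³

Rearranging P = ρ·g·h for ρ: ρ = P/(g·h).
P = 441 mmHg = 58795 Pa; h = 7170 ft = 2185 m; g = 9.810 m/s².
ρ = 2.742 kg/m³
2.742 kg/m³ × (1 lb/ft³ / 16.02 kg/m³) = 0.1712 lb/ft³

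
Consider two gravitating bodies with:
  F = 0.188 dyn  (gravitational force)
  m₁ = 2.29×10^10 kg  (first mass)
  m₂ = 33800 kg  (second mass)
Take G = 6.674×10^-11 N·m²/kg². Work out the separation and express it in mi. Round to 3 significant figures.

From Newton's law of gravitation: r = √(G·m₁m₂/F).
F = 0.188 dyn = 1.880×10^-6 N; m₁ = 2.29×10^10 kg; m₂ = 33800 kg; G = 6.674×10^-11 N·m²/kg².
r = 1.658×10^5 m
1.658×10^5 m × (1 mi / 1609 m) = 103.0 mi

103 mi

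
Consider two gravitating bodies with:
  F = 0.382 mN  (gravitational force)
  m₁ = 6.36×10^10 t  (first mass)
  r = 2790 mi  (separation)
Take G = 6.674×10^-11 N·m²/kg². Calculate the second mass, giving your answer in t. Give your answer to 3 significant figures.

1810 t

From Newton's law of gravitation: m₂ = F·r²/(G·m₁).
F = 0.382 mN = 3.820×10^-4 N; m₁ = 6.36×10^10 t = 6.360×10^13 kg; r = 2790 mi = 4.490×10^6 m; G = 6.674×10^-11 N·m²/kg².
m₂ = 1.814×10^6 kg
1.814×10^6 kg × (1 t / 1000 kg) = 1814 t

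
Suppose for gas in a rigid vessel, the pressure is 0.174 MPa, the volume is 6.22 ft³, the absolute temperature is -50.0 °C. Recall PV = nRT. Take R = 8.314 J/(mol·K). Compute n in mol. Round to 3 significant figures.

16.5 mol

From the ideal-gas law: n = PV/(RT).
P = 0.174 MPa = 1.740×10^5 Pa; V = 6.22 ft³ = 0.1761 m³; T = -50.0 °C = 223.1 K; R = 8.314 J/(mol·K).
n = 16.52 mol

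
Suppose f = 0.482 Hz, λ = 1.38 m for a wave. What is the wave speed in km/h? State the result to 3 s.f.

v is given directly by: v = fλ.
f = 0.482 Hz; λ = 1.38 m.
v = 0.6652 m/s
0.6652 m/s × (1 km/h / 0.2778 m/s) = 2.395 km/h

2.39 km/h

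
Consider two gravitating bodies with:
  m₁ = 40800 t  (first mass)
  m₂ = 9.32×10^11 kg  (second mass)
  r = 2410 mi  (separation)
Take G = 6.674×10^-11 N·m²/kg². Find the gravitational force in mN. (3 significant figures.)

0.169 mN

From Newton's law of gravitation: F = Gm₁m₂/r².
m₁ = 40800 t = 4.080×10^7 kg; m₂ = 9.32×10^11 kg; r = 2410 mi = 3.879×10^6 m; G = 6.674×10^-11 N·m²/kg².
F = 1.687×10^-4 N
1.687×10^-4 N × (1 mN / 0.001000 N) = 0.1687 mN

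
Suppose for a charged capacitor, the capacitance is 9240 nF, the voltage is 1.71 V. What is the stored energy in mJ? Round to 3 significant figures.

0.0135 mJ

E is given directly by: E = ½CV².
C = 9240 nF = 9.240×10^-6 F; V = 1.71 V.
E = 1.351×10^-5 J
1.351×10^-5 J × (1 mJ / 0.001000 J) = 0.01351 mJ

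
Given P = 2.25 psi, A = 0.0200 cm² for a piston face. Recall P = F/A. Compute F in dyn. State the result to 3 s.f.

Solving P = F/A for F: F = P·A.
P = 2.25 psi = 15513 Pa; A = 0.0200 cm² = 2.000×10^-6 m².
F = 0.03103 N
0.03103 N × (1 dyn / 1.000×10^-5 N) = 3103 dyn

3100 dyn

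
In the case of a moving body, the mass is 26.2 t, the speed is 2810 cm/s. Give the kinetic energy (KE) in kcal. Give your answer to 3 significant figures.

Directly: KE = ½mv².
m = 26.2 t = 26200 kg; v = 2810 cm/s = 28.10 m/s.
KE = 1.034×10^7 J
1.034×10^7 J × (1 kcal / 4184 J) = 2472 kcal

2470 kcal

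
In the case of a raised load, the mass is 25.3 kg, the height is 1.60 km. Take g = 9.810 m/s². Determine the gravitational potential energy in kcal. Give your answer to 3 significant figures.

94.9 kcal

PE is given directly by: PE = mgh.
m = 25.3 kg; h = 1.60 km = 1600 m; g = 9.810 m/s².
PE = 3.971×10^5 J
3.971×10^5 J × (1 kcal / 4184 J) = 94.91 kcal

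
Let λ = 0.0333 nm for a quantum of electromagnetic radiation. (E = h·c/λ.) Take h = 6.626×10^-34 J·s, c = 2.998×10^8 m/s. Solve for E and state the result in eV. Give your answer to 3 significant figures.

37200 eV

E is given directly by: E = hc/λ.
λ = 0.0333 nm = 3.330×10^-11 m; h = 6.626×10^-34 J·s; c = 2.998×10^8 m/s.
E = 5.965×10^-15 J
5.965×10^-15 J × (1 eV / 1.602×10^-19 J) = 37233 eV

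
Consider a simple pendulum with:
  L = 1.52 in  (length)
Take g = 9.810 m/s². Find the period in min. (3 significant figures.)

Directly: T = 2π√(L/g).
L = 1.52 in = 0.03861 m; g = 9.810 m/s².
T = 0.3942 s
0.3942 s × (1 min / 60.00 s) = 0.006570 min

0.00657 min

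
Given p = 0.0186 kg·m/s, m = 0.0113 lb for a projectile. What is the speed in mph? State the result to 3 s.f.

8.12 mph

Rearranging p = m·v for v: v = p/m.
p = 0.0186 kg·m/s; m = 0.0113 lb = 0.005126 kg.
v = 3.629 m/s
3.629 m/s × (1 mph / 0.4470 m/s) = 8.118 mph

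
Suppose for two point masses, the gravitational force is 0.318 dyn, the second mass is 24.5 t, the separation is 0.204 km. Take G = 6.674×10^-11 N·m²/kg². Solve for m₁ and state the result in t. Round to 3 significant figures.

80.9 t

From Newton's law of gravitation: m₁ = F·r²/(G·m₂).
F = 0.318 dyn = 3.180×10^-6 N; m₂ = 24.5 t = 24500 kg; r = 0.204 km = 204.0 m; G = 6.674×10^-11 N·m²/kg².
m₁ = 80935 kg
80935 kg × (1 t / 1000 kg) = 80.93 t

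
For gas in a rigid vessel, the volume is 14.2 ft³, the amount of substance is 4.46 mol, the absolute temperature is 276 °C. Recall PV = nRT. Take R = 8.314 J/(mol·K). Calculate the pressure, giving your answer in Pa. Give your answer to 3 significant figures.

50600 Pa

Directly: P = nRT/V.
V = 14.2 ft³ = 0.4021 m³; n = 4.46 mol; T = 276 °C = 549.1 K; R = 8.314 J/(mol·K).
P = 50641 Pa  (the unit combination reduces to kg/(m·s²) = Pa)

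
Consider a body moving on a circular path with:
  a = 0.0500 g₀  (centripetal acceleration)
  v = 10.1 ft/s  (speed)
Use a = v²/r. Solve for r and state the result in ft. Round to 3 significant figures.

Rearranging: r = v²/a.
a = 0.0500 g₀ = 0.4903 m/s²; v = 10.1 ft/s = 3.078 m/s.
r = 19.33 m
19.33 m × (1 ft / 0.3048 m) = 63.41 ft

63.4 ft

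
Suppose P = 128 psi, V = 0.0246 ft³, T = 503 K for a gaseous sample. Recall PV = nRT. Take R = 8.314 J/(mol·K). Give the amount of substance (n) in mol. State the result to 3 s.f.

Rearranging: n = PV/(RT).
P = 128 psi = 8.825×10^5 Pa; V = 0.0246 ft³ = 6.966×10^-4 m³; T = 503 K; R = 8.314 J/(mol·K).
n = 0.1470 mol

0.147 mol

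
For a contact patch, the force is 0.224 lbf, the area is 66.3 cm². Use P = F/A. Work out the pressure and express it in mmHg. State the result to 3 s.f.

1.13 mmHg

Directly: P = F/A.
F = 0.224 lbf = 0.9964 N; A = 66.3 cm² = 0.006630 m².
P = 150.3 Pa
150.3 Pa × (1 mmHg / 133.3 Pa) = 1.127 mmHg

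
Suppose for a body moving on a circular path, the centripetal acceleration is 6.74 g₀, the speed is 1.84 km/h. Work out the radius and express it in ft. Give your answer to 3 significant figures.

0.0130 ft

Rearranging a = v²/r for r: r = v²/a.
a = 6.74 g₀ = 66.10 m/s²; v = 1.84 km/h = 0.5111 m/s.
r = 0.003952 m
0.003952 m × (1 ft / 0.3048 m) = 0.01297 ft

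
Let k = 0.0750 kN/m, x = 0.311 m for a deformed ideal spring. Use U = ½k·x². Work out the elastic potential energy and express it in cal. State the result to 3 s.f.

U is given directly by: U = ½kx².
k = 0.0750 kN/m = 75.00 N/m; x = 0.311 m.
U = 3.627 J  (the unit combination reduces to kg·m²/s² = J)
3.627 J × (1 cal / 4.184 J) = 0.8669 cal

0.867 cal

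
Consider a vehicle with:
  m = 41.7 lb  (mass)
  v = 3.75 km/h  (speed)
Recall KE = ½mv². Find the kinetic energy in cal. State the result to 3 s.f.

Directly: KE = ½mv².
m = 41.7 lb = 18.91 kg; v = 3.75 km/h = 1.042 m/s.
KE = 10.26 J
10.26 J × (1 cal / 4.184 J) = 2.453 cal

2.45 cal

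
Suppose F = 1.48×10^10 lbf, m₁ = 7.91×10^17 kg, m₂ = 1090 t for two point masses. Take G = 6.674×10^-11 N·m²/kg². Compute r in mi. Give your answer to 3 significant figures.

0.0184 mi

Solving F = G·m₁·m₂/r² for r: r = √(G·m₁m₂/F).
F = 1.48×10^10 lbf = 6.583×10^10 N; m₁ = 7.91×10^17 kg; m₂ = 1090 t = 1.090×10^6 kg; G = 6.674×10^-11 N·m²/kg².
r = 29.56 m
29.56 m × (1 mi / 1609 m) = 0.01837 mi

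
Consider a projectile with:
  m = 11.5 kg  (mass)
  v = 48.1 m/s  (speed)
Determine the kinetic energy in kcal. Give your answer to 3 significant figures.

KE is given directly by: KE = ½mv².
m = 11.5 kg; v = 48.1 m/s.
KE = 13303 J
13303 J × (1 kcal / 4184 J) = 3.180 kcal

3.18 kcal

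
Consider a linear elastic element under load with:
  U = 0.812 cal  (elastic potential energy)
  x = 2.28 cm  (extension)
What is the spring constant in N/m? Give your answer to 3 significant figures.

Solving U = ½k·x² for k: k = 2U/x².
U = 0.812 cal = 3.397 J; x = 2.28 cm = 0.02280 m.
k = 13071 N/m

13100 N/m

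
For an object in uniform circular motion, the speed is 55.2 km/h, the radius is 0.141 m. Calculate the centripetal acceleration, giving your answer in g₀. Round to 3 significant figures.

a is given directly by: a = v²/r.
v = 55.2 km/h = 15.33 m/s; r = 0.141 m.
a = 1667 m/s²
1667 m/s² × (1 g₀ / 9.807 m/s²) = 170.0 g₀

170 g₀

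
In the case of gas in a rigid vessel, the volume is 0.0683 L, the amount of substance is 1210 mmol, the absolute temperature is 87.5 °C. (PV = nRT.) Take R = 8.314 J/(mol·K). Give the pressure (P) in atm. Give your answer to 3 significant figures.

From the ideal-gas law: P = nRT/V.
V = 0.0683 L = 6.830×10^-5 m³; n = 1210 mmol = 1.210 mol; T = 87.5 °C = 360.6 K; R = 8.314 J/(mol·K).
P = 5.312×10^7 Pa
5.312×10^7 Pa × (1 atm / 1.013×10^5 Pa) = 524.3 atm

524 atm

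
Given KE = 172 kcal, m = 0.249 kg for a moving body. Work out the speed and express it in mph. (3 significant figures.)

Rearranging KE = ½mv² for v: v = √(2·KE/m).
KE = 172 kcal = 7.196×10^5 J; m = 0.249 kg.
v = 2404 m/s
2404 m/s × (1 mph / 0.4470 m/s) = 5378 mph

5380 mph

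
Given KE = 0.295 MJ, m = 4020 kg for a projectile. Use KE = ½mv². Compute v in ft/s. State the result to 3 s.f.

39.7 ft/s

Rearranging: v = √(2·KE/m).
KE = 0.295 MJ = 2.950×10^5 J; m = 4020 kg.
v = 12.11 m/s
12.11 m/s × (1 ft/s / 0.3048 m/s) = 39.75 ft/s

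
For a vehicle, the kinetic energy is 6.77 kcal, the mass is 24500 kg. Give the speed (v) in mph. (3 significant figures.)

Rearranging KE = ½mv² for v: v = √(2·KE/m).
KE = 6.77 kcal = 28326 J; m = 24500 kg.
v = 1.521 m/s
1.521 m/s × (1 mph / 0.4470 m/s) = 3.402 mph

3.40 mph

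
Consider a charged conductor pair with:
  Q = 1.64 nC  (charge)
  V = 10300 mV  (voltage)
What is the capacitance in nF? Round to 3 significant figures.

0.159 nF

Directly: C = Q/V.
Q = 1.64 nC = 1.640×10^-9 C; V = 10300 mV = 10.30 V.
C = 1.592×10^-10 F
1.592×10^-10 F × (1 nF / 1.000×10^-9 F) = 0.1592 nF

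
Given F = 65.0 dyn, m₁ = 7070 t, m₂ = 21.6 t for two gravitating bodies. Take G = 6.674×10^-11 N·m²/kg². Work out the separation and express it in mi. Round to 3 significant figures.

0.0778 mi

From Newton's law of gravitation: r = √(G·m₁m₂/F).
F = 65.0 dyn = 6.500×10^-4 N; m₁ = 7070 t = 7.070×10^6 kg; m₂ = 21.6 t = 21600 kg; G = 6.674×10^-11 N·m²/kg².
r = 125.2 m
125.2 m × (1 mi / 1609 m) = 0.07781 mi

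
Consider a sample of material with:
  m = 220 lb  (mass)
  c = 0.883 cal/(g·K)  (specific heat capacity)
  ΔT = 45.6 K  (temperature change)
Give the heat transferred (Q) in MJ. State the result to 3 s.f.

16.8 MJ

Q is given directly by: Q = mcΔT.
m = 220 lb = 99.79 kg; c = 0.883 cal/(g·K) = 3694 J/(kg·K); ΔT = 45.6 K.
Q = 1.681×10^7 J
1.681×10^7 J × (1 MJ / 1.000×10^6 J) = 16.81 MJ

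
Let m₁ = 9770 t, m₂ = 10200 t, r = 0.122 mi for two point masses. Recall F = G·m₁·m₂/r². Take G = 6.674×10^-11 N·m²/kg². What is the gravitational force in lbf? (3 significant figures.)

0.0388 lbf

F is given directly by: F = Gm₁m₂/r².
m₁ = 9770 t = 9.770×10^6 kg; m₂ = 10200 t = 1.020×10^7 kg; r = 0.122 mi = 196.3 m; G = 6.674×10^-11 N·m²/kg².
F = 0.1725 N
0.1725 N × (1 lbf / 4.448 N) = 0.03879 lbf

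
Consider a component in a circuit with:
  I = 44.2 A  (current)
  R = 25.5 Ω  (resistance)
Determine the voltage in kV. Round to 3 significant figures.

1.13 kV

V is given directly by: V = IR.
I = 44.2 A; R = 25.5 Ω.
V = 1127 V
1127 V × (1 kV / 1000 V) = 1.127 kV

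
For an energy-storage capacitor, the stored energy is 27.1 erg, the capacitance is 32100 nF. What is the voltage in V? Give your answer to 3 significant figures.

Solving E = ½C·V² for V: V = √(2E/C).
E = 27.1 erg = 2.710×10^-6 J; C = 32100 nF = 3.210×10^-5 F.
V = 0.4109 V  (the unit combination reduces to kg·m²/(A·s³) = V)

0.411 V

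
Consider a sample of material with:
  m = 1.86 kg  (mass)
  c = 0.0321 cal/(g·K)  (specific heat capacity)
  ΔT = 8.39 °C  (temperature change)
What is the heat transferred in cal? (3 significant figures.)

Directly: Q = mcΔT.
m = 1.86 kg; c = 0.0321 cal/(g·K) = 134.3 J/(kg·K); ΔT = 8.39 °C = 8.390 K.
Q = 2096 J  (the unit combination reduces to kg·m²/s² = J)
2096 J × (1 cal / 4.184 J) = 500.9 cal

501 cal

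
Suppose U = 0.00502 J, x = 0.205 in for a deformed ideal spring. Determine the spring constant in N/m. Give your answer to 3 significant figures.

Rearranging U = ½k·x² for k: k = 2U/x².
U = 0.00502 J; x = 0.205 in = 0.005207 m.
k = 370.3 N/m

370 N/m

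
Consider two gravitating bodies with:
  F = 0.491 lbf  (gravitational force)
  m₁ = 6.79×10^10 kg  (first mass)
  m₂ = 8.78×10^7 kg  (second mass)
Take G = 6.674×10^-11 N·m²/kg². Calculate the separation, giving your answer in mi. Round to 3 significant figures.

From Newton's law of gravitation: r = √(G·m₁m₂/F).
F = 0.491 lbf = 2.184 N; m₁ = 6.79×10^10 kg; m₂ = 8.78×10^7 kg; G = 6.674×10^-11 N·m²/kg².
r = 13497 m
13497 m × (1 mi / 1609 m) = 8.387 mi

8.39 mi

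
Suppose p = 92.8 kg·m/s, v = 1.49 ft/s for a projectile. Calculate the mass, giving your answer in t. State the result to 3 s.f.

0.204 t

Rearranging p = m·v for m: m = p/v.
p = 92.8 kg·m/s; v = 1.49 ft/s = 0.4542 m/s.
m = 204.3 kg
204.3 kg × (1 t / 1000 kg) = 0.2043 t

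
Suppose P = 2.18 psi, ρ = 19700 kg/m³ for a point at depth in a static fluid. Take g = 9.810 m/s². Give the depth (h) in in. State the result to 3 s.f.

Rearranging P = ρ·g·h for h: h = P/(ρ·g).
P = 2.18 psi = 15031 Pa; ρ = 19700 kg/m³; g = 9.810 m/s².
h = 0.07778 m
0.07778 m × (1 in / 0.02540 m) = 3.062 in

3.06 in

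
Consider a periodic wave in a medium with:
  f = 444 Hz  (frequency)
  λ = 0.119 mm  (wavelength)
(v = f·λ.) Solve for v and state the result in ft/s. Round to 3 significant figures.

0.173 ft/s

v is given directly by: v = fλ.
f = 444 Hz; λ = 0.119 mm = 1.190×10^-4 m.
v = 0.05284 m/s
0.05284 m/s × (1 ft/s / 0.3048 m/s) = 0.1733 ft/s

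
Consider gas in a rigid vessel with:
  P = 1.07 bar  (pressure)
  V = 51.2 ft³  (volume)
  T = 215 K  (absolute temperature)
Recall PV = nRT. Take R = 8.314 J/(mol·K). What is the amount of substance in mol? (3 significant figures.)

Solving PV = nRT for n: n = PV/(RT).
P = 1.07 bar = 1.070×10^5 Pa; V = 51.2 ft³ = 1.450 m³; T = 215 K; R = 8.314 J/(mol·K).
n = 86.79 mol

86.8 mol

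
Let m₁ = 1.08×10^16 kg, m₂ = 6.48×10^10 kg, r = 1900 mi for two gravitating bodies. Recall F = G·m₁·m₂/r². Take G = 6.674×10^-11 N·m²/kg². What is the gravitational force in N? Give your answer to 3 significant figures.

5000 N

From Newton's law of gravitation: F = Gm₁m₂/r².
m₁ = 1.08×10^16 kg; m₂ = 6.48×10^10 kg; r = 1900 mi = 3.058×10^6 m; G = 6.674×10^-11 N·m²/kg².
F = 4996 N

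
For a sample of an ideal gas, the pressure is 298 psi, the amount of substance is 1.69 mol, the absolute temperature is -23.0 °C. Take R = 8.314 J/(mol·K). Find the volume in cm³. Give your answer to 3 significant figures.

From the ideal-gas law: V = nRT/P.
P = 298 psi = 2.055×10^6 Pa; n = 1.69 mol; T = -23.0 °C = 250.1 K; R = 8.314 J/(mol·K).
V = 0.001711 m³
0.001711 m³ × (1 cm³ / 1.000×10^-6 m³) = 1711 cm³

1710 cm³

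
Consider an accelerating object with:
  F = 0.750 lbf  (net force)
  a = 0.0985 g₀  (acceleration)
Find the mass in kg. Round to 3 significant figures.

From Newton's second law: m = F/a.
F = 0.750 lbf = 3.336 N; a = 0.0985 g₀ = 0.9660 m/s².
m = 3.454 kg

3.45 kg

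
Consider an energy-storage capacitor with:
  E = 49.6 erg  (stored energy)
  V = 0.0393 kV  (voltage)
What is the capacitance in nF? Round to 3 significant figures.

6.42 nF

Rearranging: C = 2E/V².
E = 49.6 erg = 4.960×10^-6 J; V = 0.0393 kV = 39.30 V.
C = 6.423×10^-9 F
6.423×10^-9 F × (1 nF / 1.000×10^-9 F) = 6.423 nF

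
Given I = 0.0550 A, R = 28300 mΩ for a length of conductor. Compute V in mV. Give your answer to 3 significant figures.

1560 mV

From Ohm's law: V = IR.
I = 0.0550 A; R = 28300 mΩ = 28.30 Ω.
V = 1.556 V
1.556 V × (1 mV / 0.001000 V) = 1556 mV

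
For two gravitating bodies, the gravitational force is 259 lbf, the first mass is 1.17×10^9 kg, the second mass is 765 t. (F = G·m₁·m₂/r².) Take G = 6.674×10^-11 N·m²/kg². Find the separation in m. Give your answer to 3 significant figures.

Rearranging: r = √(G·m₁m₂/F).
F = 259 lbf = 1152 N; m₁ = 1.17×10^9 kg; m₂ = 765 t = 7.650×10^5 kg; G = 6.674×10^-11 N·m²/kg².
r = 7.201 m

7.20 m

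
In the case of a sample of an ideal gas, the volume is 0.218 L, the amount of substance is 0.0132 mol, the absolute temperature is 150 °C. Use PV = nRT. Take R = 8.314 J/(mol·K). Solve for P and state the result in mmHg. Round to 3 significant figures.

1600 mmHg

Directly: P = nRT/V.
V = 0.218 L = 2.180×10^-4 m³; n = 0.0132 mol; T = 150 °C = 423.1 K; R = 8.314 J/(mol·K).
P = 2.130×10^5 Pa
2.130×10^5 Pa × (1 mmHg / 133.3 Pa) = 1598 mmHg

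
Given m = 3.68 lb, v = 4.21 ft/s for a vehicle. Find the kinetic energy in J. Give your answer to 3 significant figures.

1.37 J

KE is given directly by: KE = ½mv².
m = 3.68 lb = 1.669 kg; v = 4.21 ft/s = 1.283 m/s.
KE = 1.374 J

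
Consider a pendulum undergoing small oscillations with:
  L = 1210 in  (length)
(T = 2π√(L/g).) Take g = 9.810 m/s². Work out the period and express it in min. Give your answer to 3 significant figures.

0.185 min

T is given directly by: T = 2π√(L/g).
L = 1210 in = 30.73 m; g = 9.810 m/s².
T = 11.12 s
11.12 s × (1 min / 60.00 s) = 0.1854 min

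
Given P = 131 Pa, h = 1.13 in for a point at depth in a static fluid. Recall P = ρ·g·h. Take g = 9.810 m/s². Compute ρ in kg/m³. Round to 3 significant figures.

465 kg/m³

Rearranging: ρ = P/(g·h).
P = 131 Pa; h = 1.13 in = 0.02870 m; g = 9.810 m/s².
ρ = 465.3 kg/m³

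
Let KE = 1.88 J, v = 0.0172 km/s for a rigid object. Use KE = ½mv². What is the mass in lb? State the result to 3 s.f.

Solving KE = ½mv² for m: m = 2·KE/v².
KE = 1.88 J; v = 0.0172 km/s = 17.20 m/s.
m = 0.01271 kg
0.01271 kg × (1 lb / 0.4536 kg) = 0.02802 lb

0.0280 lb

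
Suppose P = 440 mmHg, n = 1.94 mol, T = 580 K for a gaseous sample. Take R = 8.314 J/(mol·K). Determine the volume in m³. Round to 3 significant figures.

0.159 m³

Solving PV = nRT for V: V = nRT/P.
P = 440 mmHg = 58662 Pa; n = 1.94 mol; T = 580 K; R = 8.314 J/(mol·K).
V = 0.1595 m³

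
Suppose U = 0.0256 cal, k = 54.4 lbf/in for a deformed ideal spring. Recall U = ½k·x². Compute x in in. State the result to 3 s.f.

0.187 in

Rearranging U = ½k·x² for x: x = √(2U/k).
U = 0.0256 cal = 0.1071 J; k = 54.4 lbf/in = 9527 N/m.
x = 0.004742 m
0.004742 m × (1 in / 0.02540 m) = 0.1867 in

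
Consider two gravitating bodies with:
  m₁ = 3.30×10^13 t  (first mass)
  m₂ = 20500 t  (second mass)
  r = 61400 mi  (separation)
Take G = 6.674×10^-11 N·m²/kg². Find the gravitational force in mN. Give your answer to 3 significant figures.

4.62 mN

From Newton's law of gravitation: F = Gm₁m₂/r².
m₁ = 3.30×10^13 t = 3.300×10^16 kg; m₂ = 20500 t = 2.050×10^7 kg; r = 61400 mi = 9.881×10^7 m; G = 6.674×10^-11 N·m²/kg².
F = 0.004624 N
0.004624 N × (1 mN / 0.001000 N) = 4.624 mN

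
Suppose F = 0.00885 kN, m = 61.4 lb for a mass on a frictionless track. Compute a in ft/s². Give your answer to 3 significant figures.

From Newton's second law: a = F/m.
F = 0.00885 kN = 8.850 N; m = 61.4 lb = 27.85 kg.
a = 0.3178 m/s²
0.3178 m/s² × (1 ft/s² / 0.3048 m/s²) = 1.043 ft/s²

1.04 ft/s²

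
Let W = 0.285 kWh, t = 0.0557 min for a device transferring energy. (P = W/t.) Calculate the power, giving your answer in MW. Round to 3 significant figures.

0.307 MW

P is given directly by: P = W/t.
W = 0.285 kWh = 1.026×10^6 J; t = 0.0557 min = 3.342 s.
P = 3.070×10^5 W
3.070×10^5 W × (1 MW / 1.000×10^6 W) = 0.3070 MW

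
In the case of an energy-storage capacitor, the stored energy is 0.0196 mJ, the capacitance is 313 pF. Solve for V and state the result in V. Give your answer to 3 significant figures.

Solving E = ½C·V² for V: V = √(2E/C).
E = 0.0196 mJ = 1.960×10^-5 J; C = 313 pF = 3.130×10^-10 F.
V = 353.9 V  (the unit combination reduces to kg·m²/(A·s³) = V)

354 V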